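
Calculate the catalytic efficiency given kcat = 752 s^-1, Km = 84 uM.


Catalytic efficiency = kcat / Km
= 752 / 84
= 8.9524 uM^-1*s^-1

8.9524 uM^-1*s^-1


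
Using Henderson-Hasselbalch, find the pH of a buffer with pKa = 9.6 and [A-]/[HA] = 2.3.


pH = pKa + log10([A-]/[HA])
pH = 9.6 + log10(2.3)
pH = 9.9617

9.9617


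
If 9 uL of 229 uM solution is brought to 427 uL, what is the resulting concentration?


C2 = C1 * V1 / V2
C2 = 229 * 9 / 427
C2 = 4.8267 uM

4.8267 uM


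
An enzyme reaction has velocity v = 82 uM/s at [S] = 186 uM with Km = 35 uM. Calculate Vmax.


Vmax = v * (Km + [S]) / [S]
Vmax = 82 * (35 + 186) / 186
Vmax = 97.4301 uM/s

97.4301 uM/s


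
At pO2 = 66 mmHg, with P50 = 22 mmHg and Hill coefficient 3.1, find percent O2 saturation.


Y = pO2^n / (P50^n + pO2^n)
Y = 66^3.1 / (22^3.1 + 66^3.1)
Y = 96.79%

96.79%


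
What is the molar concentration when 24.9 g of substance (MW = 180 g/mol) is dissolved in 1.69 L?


C = (mass / MW) / volume
C = (24.9 / 180) / 1.69
C = 0.0819 M

0.0819 M


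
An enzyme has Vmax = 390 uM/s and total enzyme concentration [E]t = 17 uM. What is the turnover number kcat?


kcat = Vmax / [E]t
kcat = 390 / 17
kcat = 22.9412 s^-1

22.9412 s^-1


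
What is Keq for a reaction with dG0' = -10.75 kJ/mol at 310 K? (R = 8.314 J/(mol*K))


Keq = exp(-dG0 * 1000 / (R * T))
Keq = exp(-(-10.75) * 1000 / (8.314 * 310))
Keq = 64.7781

64.7781


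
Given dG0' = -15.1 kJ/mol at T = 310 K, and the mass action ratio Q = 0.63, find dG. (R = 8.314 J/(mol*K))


dG = dG0' + RT * ln(Q) / 1000
dG = -15.1 + 8.314 * 310 * ln(0.63) / 1000
dG = -16.2908 kJ/mol

-16.2908 kJ/mol


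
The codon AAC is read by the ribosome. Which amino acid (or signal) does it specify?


Standard genetic code lookup.
Codon AAC -> Asn

Asn


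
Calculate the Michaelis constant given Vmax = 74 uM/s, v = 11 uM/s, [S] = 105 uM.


Km = [S] * (Vmax - v) / v
Km = 105 * (74 - 11) / 11
Km = 601.3636 uM

601.3636 uM


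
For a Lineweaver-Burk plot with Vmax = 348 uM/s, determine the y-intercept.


y-intercept = 1/Vmax
= 1/348
= 0.0029 s/uM

0.0029 s/uM


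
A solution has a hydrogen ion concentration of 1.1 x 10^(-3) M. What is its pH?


pH = -log10([H+])
pH = -log10(1.1 x 10^(-3))
pH = 2.9586

2.9586


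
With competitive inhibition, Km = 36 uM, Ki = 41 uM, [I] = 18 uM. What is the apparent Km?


Km_app = Km * (1 + [I]/Ki)
Km_app = 36 * (1 + 18/41)
Km_app = 51.8049 uM

51.8049 uM


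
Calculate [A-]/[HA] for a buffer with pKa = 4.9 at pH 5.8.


[A-]/[HA] = 10^(pH - pKa)
= 10^(5.8 - 4.9)
= 7.9433

7.9433


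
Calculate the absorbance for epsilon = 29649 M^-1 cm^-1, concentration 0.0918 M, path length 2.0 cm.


A = epsilon * c * l
A = 29649 * 0.0918 * 2.0
A = 5443.5564

5443.5564


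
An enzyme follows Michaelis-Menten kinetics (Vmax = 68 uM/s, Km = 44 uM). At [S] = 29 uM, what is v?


v = Vmax * [S] / (Km + [S])
v = 68 * 29 / (44 + 29)
v = 27.0137 uM/s

27.0137 uM/s


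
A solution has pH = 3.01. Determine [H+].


[H+] = 10^(-pH)
[H+] = 10^(-3.01)
[H+] = 9.772e-04 M

9.772e-04 M


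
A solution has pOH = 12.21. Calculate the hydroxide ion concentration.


[OH-] = 10^(-pOH)
[OH-] = 10^(-12.21)
[OH-] = 6.166e-13 M

6.166e-13 M


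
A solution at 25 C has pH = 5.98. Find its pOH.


pOH = 14 - pH
pOH = 14 - 5.98
pOH = 8.02

8.02


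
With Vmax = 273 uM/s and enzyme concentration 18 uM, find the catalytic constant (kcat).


kcat = Vmax / [E]t
kcat = 273 / 18
kcat = 15.1667 s^-1

15.1667 s^-1


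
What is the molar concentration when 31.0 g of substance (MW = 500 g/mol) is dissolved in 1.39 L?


C = (mass / MW) / volume
C = (31.0 / 500) / 1.39
C = 0.0446 M

0.0446 M


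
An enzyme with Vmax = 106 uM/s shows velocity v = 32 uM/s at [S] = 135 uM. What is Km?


Km = [S] * (Vmax - v) / v
Km = 135 * (106 - 32) / 32
Km = 312.1875 uM

312.1875 uM


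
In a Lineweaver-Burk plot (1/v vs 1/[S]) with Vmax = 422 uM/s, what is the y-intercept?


y-intercept = 1/Vmax
= 1/422
= 0.0024 s/uM

0.0024 s/uM


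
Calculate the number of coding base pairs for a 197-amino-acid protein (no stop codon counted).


Each amino acid = 1 codon = 3 bp
bp = 197 * 3 = 591 bp

591 bp


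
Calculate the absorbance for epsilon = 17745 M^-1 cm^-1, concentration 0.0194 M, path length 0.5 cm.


A = epsilon * c * l
A = 17745 * 0.0194 * 0.5
A = 172.1265

172.1265


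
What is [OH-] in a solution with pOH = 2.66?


[OH-] = 10^(-pOH)
[OH-] = 10^(-2.66)
[OH-] = 0.0022 M

0.0022 M


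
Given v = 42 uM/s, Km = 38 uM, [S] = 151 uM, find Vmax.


Vmax = v * (Km + [S]) / [S]
Vmax = 42 * (38 + 151) / 151
Vmax = 52.5695 uM/s

52.5695 uM/s


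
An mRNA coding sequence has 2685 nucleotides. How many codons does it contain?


codons = nucleotides / 3
codons = 2685 / 3 = 895

895


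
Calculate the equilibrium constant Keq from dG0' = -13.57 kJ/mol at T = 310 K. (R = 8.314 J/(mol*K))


Keq = exp(-dG0 * 1000 / (R * T))
Keq = exp(-(-13.57) * 1000 / (8.314 * 310))
Keq = 193.4692

193.4692


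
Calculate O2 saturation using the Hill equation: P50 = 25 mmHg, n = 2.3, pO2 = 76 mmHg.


Y = pO2^n / (P50^n + pO2^n)
Y = 76^2.3 / (25^2.3 + 76^2.3)
Y = 92.81%

92.81%


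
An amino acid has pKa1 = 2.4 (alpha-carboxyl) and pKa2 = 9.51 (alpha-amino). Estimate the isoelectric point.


pI = (pKa1 + pKa2) / 2
pI = (2.4 + 9.51) / 2
pI = 5.955

5.955


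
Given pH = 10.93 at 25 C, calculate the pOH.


pOH = 14 - pH
pOH = 14 - 10.93
pOH = 3.07

3.07


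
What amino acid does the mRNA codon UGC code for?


Standard genetic code lookup.
Codon UGC -> Cys

Cys


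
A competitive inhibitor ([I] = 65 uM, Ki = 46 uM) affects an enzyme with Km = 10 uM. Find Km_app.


Km_app = Km * (1 + [I]/Ki)
Km_app = 10 * (1 + 65/46)
Km_app = 24.1304 uM

24.1304 uM


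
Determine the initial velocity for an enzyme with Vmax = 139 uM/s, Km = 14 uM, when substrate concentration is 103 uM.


v = Vmax * [S] / (Km + [S])
v = 139 * 103 / (14 + 103)
v = 122.3675 uM/s

122.3675 uM/s


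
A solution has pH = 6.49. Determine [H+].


[H+] = 10^(-pH)
[H+] = 10^(-6.49)
[H+] = 3.236e-07 M

3.236e-07 M


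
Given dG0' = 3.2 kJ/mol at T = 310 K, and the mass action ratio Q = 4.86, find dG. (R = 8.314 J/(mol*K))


dG = dG0' + RT * ln(Q) / 1000
dG = 3.2 + 8.314 * 310 * ln(4.86) / 1000
dG = 7.2749 kJ/mol

7.2749 kJ/mol


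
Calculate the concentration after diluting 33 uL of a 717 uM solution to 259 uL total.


C2 = C1 * V1 / V2
C2 = 717 * 33 / 259
C2 = 91.3552 uM

91.3552 uM


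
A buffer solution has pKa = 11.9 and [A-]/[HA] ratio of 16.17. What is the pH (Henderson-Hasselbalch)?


pH = pKa + log10([A-]/[HA])
pH = 11.9 + log10(16.17)
pH = 13.1087

13.1087


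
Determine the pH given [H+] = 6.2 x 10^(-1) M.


pH = -log10([H+])
pH = -log10(6.2 x 10^(-1))
pH = 0.2076

0.2076


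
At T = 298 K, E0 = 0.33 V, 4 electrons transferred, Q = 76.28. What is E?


E = E0 - (RT/nF) * ln(Q)
E = 0.33 - (8.314 * 298 / (4 * 96485)) * ln(76.28)
E = 0.3022 V

0.3022 V


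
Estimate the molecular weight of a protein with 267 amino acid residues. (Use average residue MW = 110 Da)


MW = n_residues * 110 Da
MW = 267 * 110
MW = 29370 Da

29370 Da


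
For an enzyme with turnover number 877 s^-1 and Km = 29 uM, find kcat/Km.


Catalytic efficiency = kcat / Km
= 877 / 29
= 30.2414 uM^-1*s^-1

30.2414 uM^-1*s^-1


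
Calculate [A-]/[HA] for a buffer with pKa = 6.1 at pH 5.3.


[A-]/[HA] = 10^(pH - pKa)
= 10^(5.3 - 6.1)
= 0.1585

0.1585


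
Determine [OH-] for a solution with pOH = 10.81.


[OH-] = 10^(-pOH)
[OH-] = 10^(-10.81)
[OH-] = 1.549e-11 M

1.549e-11 M


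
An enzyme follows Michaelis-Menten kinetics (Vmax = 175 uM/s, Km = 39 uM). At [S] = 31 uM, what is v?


v = Vmax * [S] / (Km + [S])
v = 175 * 31 / (39 + 31)
v = 77.5 uM/s

77.5 uM/s


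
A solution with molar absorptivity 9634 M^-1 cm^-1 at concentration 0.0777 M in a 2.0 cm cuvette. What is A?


A = epsilon * c * l
A = 9634 * 0.0777 * 2.0
A = 1497.1236

1497.1236


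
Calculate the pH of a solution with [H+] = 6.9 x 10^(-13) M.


pH = -log10([H+])
pH = -log10(6.9 x 10^(-13))
pH = 12.1612

12.1612


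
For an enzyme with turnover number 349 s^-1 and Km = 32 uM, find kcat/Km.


Catalytic efficiency = kcat / Km
= 349 / 32
= 10.9062 uM^-1*s^-1

10.9062 uM^-1*s^-1


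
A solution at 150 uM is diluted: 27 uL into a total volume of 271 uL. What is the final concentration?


C2 = C1 * V1 / V2
C2 = 150 * 27 / 271
C2 = 14.9446 uM

14.9446 uM


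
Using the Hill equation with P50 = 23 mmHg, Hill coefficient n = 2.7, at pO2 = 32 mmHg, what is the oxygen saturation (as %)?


Y = pO2^n / (P50^n + pO2^n)
Y = 32^2.7 / (23^2.7 + 32^2.7)
Y = 70.92%

70.92%


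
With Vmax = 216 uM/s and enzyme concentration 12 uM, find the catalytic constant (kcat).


kcat = Vmax / [E]t
kcat = 216 / 12
kcat = 18.0 s^-1

18.0 s^-1


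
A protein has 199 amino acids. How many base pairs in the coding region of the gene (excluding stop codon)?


Each amino acid = 1 codon = 3 bp
bp = 199 * 3 = 597 bp

597 bp


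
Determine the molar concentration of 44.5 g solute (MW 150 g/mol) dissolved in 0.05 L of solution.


C = (mass / MW) / volume
C = (44.5 / 150) / 0.05
C = 5.9333 M

5.9333 M


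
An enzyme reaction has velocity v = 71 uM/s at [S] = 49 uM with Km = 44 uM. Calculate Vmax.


Vmax = v * (Km + [S]) / [S]
Vmax = 71 * (44 + 49) / 49
Vmax = 134.7551 uM/s

134.7551 uM/s


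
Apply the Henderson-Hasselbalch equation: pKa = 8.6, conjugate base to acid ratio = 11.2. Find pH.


pH = pKa + log10([A-]/[HA])
pH = 8.6 + log10(11.2)
pH = 9.6492

9.6492


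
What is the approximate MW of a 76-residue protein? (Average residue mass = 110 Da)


MW = n_residues * 110 Da
MW = 76 * 110
MW = 8360 Da

8360 Da


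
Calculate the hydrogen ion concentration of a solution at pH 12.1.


[H+] = 10^(-pH)
[H+] = 10^(-12.1)
[H+] = 7.943e-13 M

7.943e-13 M


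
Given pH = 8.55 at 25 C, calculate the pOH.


pOH = 14 - pH
pOH = 14 - 8.55
pOH = 5.45

5.45


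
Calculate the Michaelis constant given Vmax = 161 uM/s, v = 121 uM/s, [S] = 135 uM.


Km = [S] * (Vmax - v) / v
Km = 135 * (161 - 121) / 121
Km = 44.6281 uM

44.6281 uM


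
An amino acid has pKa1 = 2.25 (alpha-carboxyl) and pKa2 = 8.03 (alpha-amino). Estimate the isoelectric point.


pI = (pKa1 + pKa2) / 2
pI = (2.25 + 8.03) / 2
pI = 5.14

5.14


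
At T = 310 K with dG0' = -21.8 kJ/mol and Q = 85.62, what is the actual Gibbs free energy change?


dG = dG0' + RT * ln(Q) / 1000
dG = -21.8 + 8.314 * 310 * ln(85.62) / 1000
dG = -10.331 kJ/mol

-10.331 kJ/mol


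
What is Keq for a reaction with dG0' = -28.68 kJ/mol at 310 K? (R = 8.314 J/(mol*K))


Keq = exp(-dG0 * 1000 / (R * T))
Keq = exp(-(-28.68) * 1000 / (8.314 * 310))
Keq = 68033.2522

68033.2522


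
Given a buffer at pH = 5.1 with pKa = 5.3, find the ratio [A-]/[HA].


[A-]/[HA] = 10^(pH - pKa)
= 10^(5.1 - 5.3)
= 0.631

0.631


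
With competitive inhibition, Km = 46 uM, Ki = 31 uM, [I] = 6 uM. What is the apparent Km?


Km_app = Km * (1 + [I]/Ki)
Km_app = 46 * (1 + 6/31)
Km_app = 54.9032 uM

54.9032 uM


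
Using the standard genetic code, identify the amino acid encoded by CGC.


Standard genetic code lookup.
Codon CGC -> Arg

Arg


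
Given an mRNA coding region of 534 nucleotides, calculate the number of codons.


codons = nucleotides / 3
codons = 534 / 3 = 178

178


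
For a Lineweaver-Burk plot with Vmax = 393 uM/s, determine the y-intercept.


y-intercept = 1/Vmax
= 1/393
= 0.0025 s/uM

0.0025 s/uM


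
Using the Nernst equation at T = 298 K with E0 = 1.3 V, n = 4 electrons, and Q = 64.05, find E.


E = E0 - (RT/nF) * ln(Q)
E = 1.3 - (8.314 * 298 / (4 * 96485)) * ln(64.05)
E = 1.2733 V

1.2733 V


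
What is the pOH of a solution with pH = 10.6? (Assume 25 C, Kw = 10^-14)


pOH = 14 - pH
pOH = 14 - 10.6
pOH = 3.4

3.4


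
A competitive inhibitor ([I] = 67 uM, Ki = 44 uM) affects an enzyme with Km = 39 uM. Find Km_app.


Km_app = Km * (1 + [I]/Ki)
Km_app = 39 * (1 + 67/44)
Km_app = 98.3864 uM

98.3864 uM


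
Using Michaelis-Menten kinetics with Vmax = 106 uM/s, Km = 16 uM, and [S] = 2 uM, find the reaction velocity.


v = Vmax * [S] / (Km + [S])
v = 106 * 2 / (16 + 2)
v = 11.7778 uM/s

11.7778 uM/s


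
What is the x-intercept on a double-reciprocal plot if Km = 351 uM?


x-intercept = -1/Km
= -1/351
= -0.0028 1/uM

-0.0028 1/uM


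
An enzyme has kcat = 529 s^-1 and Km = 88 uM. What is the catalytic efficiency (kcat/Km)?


Catalytic efficiency = kcat / Km
= 529 / 88
= 6.0114 uM^-1*s^-1

6.0114 uM^-1*s^-1


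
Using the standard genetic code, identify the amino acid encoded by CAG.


Standard genetic code lookup.
Codon CAG -> Gln

Gln


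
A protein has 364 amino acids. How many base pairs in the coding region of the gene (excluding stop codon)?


Each amino acid = 1 codon = 3 bp
bp = 364 * 3 = 1092 bp

1092 bp


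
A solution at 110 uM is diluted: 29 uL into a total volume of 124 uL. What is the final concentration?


C2 = C1 * V1 / V2
C2 = 110 * 29 / 124
C2 = 25.7258 uM

25.7258 uM


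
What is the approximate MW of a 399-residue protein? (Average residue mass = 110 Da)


MW = n_residues * 110 Da
MW = 399 * 110
MW = 43890 Da

43890 Da


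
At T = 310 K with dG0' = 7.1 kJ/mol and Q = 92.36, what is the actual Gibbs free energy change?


dG = dG0' + RT * ln(Q) / 1000
dG = 7.1 + 8.314 * 310 * ln(92.36) / 1000
dG = 18.7643 kJ/mol

18.7643 kJ/mol


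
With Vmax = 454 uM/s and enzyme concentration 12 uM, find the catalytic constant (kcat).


kcat = Vmax / [E]t
kcat = 454 / 12
kcat = 37.8333 s^-1

37.8333 s^-1


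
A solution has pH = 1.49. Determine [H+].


[H+] = 10^(-pH)
[H+] = 10^(-1.49)
[H+] = 0.0324 M

0.0324 M


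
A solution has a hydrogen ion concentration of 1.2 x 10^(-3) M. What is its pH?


pH = -log10([H+])
pH = -log10(1.2 x 10^(-3))
pH = 2.9208

2.9208


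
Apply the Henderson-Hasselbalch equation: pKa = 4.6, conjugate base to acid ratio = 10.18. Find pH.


pH = pKa + log10([A-]/[HA])
pH = 4.6 + log10(10.18)
pH = 5.6077

5.6077


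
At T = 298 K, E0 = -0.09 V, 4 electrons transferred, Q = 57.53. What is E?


E = E0 - (RT/nF) * ln(Q)
E = -0.09 - (8.314 * 298 / (4 * 96485)) * ln(57.53)
E = -0.116 V

-0.116 V


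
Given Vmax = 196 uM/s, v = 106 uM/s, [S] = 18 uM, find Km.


Km = [S] * (Vmax - v) / v
Km = 18 * (196 - 106) / 106
Km = 15.283 uM

15.283 uM


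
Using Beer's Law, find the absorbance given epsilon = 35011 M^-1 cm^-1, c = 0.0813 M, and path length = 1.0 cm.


A = epsilon * c * l
A = 35011 * 0.0813 * 1.0
A = 2846.3943

2846.3943


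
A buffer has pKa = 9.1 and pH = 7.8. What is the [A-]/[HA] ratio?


[A-]/[HA] = 10^(pH - pKa)
= 10^(7.8 - 9.1)
= 0.0501

0.0501


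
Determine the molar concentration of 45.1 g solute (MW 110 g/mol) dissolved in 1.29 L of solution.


C = (mass / MW) / volume
C = (45.1 / 110) / 1.29
C = 0.3178 M

0.3178 M


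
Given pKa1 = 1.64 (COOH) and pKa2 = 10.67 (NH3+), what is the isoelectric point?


pI = (pKa1 + pKa2) / 2
pI = (1.64 + 10.67) / 2
pI = 6.155

6.155


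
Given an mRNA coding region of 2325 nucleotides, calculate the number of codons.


codons = nucleotides / 3
codons = 2325 / 3 = 775

775


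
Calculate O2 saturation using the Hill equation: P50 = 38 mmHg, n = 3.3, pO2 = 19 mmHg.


Y = pO2^n / (P50^n + pO2^n)
Y = 19^3.3 / (38^3.3 + 19^3.3)
Y = 9.22%

9.22%


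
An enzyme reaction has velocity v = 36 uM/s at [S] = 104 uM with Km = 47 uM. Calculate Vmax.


Vmax = v * (Km + [S]) / [S]
Vmax = 36 * (47 + 104) / 104
Vmax = 52.2692 uM/s

52.2692 uM/s


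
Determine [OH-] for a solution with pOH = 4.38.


[OH-] = 10^(-pOH)
[OH-] = 10^(-4.38)
[OH-] = 4.169e-05 M

4.169e-05 M


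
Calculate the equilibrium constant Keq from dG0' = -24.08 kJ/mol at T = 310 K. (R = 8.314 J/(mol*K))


Keq = exp(-dG0 * 1000 / (R * T))
Keq = exp(-(-24.08) * 1000 / (8.314 * 310))
Keq = 11418.2246

11418.2246


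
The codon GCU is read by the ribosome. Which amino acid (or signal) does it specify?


Standard genetic code lookup.
Codon GCU -> Ala

Ala


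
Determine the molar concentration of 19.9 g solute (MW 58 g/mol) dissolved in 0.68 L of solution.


C = (mass / MW) / volume
C = (19.9 / 58) / 0.68
C = 0.5046 M

0.5046 M


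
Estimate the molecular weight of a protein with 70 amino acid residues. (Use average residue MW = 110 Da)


MW = n_residues * 110 Da
MW = 70 * 110
MW = 7700 Da

7700 Da


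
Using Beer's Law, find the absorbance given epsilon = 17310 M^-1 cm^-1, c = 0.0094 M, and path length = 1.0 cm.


A = epsilon * c * l
A = 17310 * 0.0094 * 1.0
A = 162.714

162.714


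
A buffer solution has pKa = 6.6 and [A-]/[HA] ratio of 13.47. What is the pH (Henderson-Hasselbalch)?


pH = pKa + log10([A-]/[HA])
pH = 6.6 + log10(13.47)
pH = 7.7294

7.7294


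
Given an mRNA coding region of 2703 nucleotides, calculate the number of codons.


codons = nucleotides / 3
codons = 2703 / 3 = 901

901


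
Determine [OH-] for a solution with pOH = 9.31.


[OH-] = 10^(-pOH)
[OH-] = 10^(-9.31)
[OH-] = 4.898e-10 M

4.898e-10 M


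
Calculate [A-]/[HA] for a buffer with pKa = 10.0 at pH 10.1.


[A-]/[HA] = 10^(pH - pKa)
= 10^(10.1 - 10.0)
= 1.2589

1.2589


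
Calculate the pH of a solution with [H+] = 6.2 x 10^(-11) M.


pH = -log10([H+])
pH = -log10(6.2 x 10^(-11))
pH = 10.2076

10.2076


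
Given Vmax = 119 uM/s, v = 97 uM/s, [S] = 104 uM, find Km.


Km = [S] * (Vmax - v) / v
Km = 104 * (119 - 97) / 97
Km = 23.5876 uM

23.5876 uM


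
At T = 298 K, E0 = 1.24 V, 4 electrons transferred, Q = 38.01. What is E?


E = E0 - (RT/nF) * ln(Q)
E = 1.24 - (8.314 * 298 / (4 * 96485)) * ln(38.01)
E = 1.2166 V

1.2166 V


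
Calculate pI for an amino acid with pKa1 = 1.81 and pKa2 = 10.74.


pI = (pKa1 + pKa2) / 2
pI = (1.81 + 10.74) / 2
pI = 6.275

6.275


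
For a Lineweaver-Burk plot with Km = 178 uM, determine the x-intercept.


x-intercept = -1/Km
= -1/178
= -0.0056 1/uM

-0.0056 1/uM


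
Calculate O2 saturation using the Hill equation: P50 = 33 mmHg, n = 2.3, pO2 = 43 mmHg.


Y = pO2^n / (P50^n + pO2^n)
Y = 43^2.3 / (33^2.3 + 43^2.3)
Y = 64.77%

64.77%


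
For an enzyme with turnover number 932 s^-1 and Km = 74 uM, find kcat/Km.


Catalytic efficiency = kcat / Km
= 932 / 74
= 12.5946 uM^-1*s^-1

12.5946 uM^-1*s^-1


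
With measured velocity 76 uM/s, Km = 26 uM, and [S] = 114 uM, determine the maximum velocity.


Vmax = v * (Km + [S]) / [S]
Vmax = 76 * (26 + 114) / 114
Vmax = 93.3333 uM/s

93.3333 uM/s


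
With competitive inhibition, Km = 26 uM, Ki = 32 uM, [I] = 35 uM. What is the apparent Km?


Km_app = Km * (1 + [I]/Ki)
Km_app = 26 * (1 + 35/32)
Km_app = 54.4375 uM

54.4375 uM


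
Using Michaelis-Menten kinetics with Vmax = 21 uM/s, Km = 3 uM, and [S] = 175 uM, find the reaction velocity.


v = Vmax * [S] / (Km + [S])
v = 21 * 175 / (3 + 175)
v = 20.6461 uM/s

20.6461 uM/s


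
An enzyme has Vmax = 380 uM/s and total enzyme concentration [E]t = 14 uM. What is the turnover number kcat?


kcat = Vmax / [E]t
kcat = 380 / 14
kcat = 27.1429 s^-1

27.1429 s^-1


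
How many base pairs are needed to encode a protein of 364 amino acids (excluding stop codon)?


Each amino acid = 1 codon = 3 bp
bp = 364 * 3 = 1092 bp

1092 bp


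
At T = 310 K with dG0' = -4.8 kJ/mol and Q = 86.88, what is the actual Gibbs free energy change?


dG = dG0' + RT * ln(Q) / 1000
dG = -4.8 + 8.314 * 310 * ln(86.88) / 1000
dG = 6.7066 kJ/mol

6.7066 kJ/mol


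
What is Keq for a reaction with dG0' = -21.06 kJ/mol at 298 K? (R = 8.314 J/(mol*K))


Keq = exp(-dG0 * 1000 / (R * T))
Keq = exp(-(-21.06) * 1000 / (8.314 * 298))
Keq = 4916.0346

4916.0346


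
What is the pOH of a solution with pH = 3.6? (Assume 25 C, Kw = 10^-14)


pOH = 14 - pH
pOH = 14 - 3.6
pOH = 10.4

10.4


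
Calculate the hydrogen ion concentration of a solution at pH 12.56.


[H+] = 10^(-pH)
[H+] = 10^(-12.56)
[H+] = 2.754e-13 M

2.754e-13 M


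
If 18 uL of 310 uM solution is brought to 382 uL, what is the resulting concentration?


C2 = C1 * V1 / V2
C2 = 310 * 18 / 382
C2 = 14.6073 uM

14.6073 uM


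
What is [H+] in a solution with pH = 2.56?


[H+] = 10^(-pH)
[H+] = 10^(-2.56)
[H+] = 0.0028 M

0.0028 M


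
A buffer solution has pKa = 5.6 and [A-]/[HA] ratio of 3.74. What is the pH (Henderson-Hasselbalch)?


pH = pKa + log10([A-]/[HA])
pH = 5.6 + log10(3.74)
pH = 6.1729

6.1729


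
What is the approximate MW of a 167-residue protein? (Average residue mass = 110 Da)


MW = n_residues * 110 Da
MW = 167 * 110
MW = 18370 Da

18370 Da


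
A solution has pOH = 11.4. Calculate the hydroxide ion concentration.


[OH-] = 10^(-pOH)
[OH-] = 10^(-11.4)
[OH-] = 3.981e-12 M

3.981e-12 M


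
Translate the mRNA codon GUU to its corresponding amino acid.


Standard genetic code lookup.
Codon GUU -> Val

Val


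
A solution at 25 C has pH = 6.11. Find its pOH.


pOH = 14 - pH
pOH = 14 - 6.11
pOH = 7.89

7.89


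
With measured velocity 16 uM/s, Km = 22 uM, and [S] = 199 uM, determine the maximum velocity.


Vmax = v * (Km + [S]) / [S]
Vmax = 16 * (22 + 199) / 199
Vmax = 17.7688 uM/s

17.7688 uM/s


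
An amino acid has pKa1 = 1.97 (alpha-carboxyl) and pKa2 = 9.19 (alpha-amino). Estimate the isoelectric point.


pI = (pKa1 + pKa2) / 2
pI = (1.97 + 9.19) / 2
pI = 5.58

5.58


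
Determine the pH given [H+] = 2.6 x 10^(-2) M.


pH = -log10([H+])
pH = -log10(2.6 x 10^(-2))
pH = 1.585

1.585


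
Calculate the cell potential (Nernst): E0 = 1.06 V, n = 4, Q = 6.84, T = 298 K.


E = E0 - (RT/nF) * ln(Q)
E = 1.06 - (8.314 * 298 / (4 * 96485)) * ln(6.84)
E = 1.0477 V

1.0477 V


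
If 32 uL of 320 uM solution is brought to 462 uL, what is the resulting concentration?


C2 = C1 * V1 / V2
C2 = 320 * 32 / 462
C2 = 22.1645 uM

22.1645 uM


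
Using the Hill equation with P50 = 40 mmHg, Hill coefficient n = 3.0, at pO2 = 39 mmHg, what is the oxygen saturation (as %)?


Y = pO2^n / (P50^n + pO2^n)
Y = 39^3.0 / (40^3.0 + 39^3.0)
Y = 48.1%

48.1%


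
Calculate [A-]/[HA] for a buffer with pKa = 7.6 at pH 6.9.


[A-]/[HA] = 10^(pH - pKa)
= 10^(6.9 - 7.6)
= 0.1995

0.1995


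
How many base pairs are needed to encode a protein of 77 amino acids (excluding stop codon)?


Each amino acid = 1 codon = 3 bp
bp = 77 * 3 = 231 bp

231 bp


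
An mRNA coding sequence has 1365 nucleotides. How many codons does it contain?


codons = nucleotides / 3
codons = 1365 / 3 = 455

455


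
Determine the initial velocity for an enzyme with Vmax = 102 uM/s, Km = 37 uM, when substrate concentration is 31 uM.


v = Vmax * [S] / (Km + [S])
v = 102 * 31 / (37 + 31)
v = 46.5 uM/s

46.5 uM/s


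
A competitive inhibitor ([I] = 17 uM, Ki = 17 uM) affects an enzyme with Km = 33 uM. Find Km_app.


Km_app = Km * (1 + [I]/Ki)
Km_app = 33 * (1 + 17/17)
Km_app = 66.0 uM

66.0 uM


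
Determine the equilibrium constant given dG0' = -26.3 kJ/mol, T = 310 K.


Keq = exp(-dG0 * 1000 / (R * T))
Keq = exp(-(-26.3) * 1000 / (8.314 * 310))
Keq = 27019.6371

27019.6371


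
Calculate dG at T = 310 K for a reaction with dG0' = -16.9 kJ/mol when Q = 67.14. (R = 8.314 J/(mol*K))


dG = dG0' + RT * ln(Q) / 1000
dG = -16.9 + 8.314 * 310 * ln(67.14) / 1000
dG = -6.0577 kJ/mol

-6.0577 kJ/mol


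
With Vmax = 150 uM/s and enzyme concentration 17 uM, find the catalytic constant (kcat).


kcat = Vmax / [E]t
kcat = 150 / 17
kcat = 8.8235 s^-1

8.8235 s^-1


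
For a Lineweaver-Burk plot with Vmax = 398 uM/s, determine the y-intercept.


y-intercept = 1/Vmax
= 1/398
= 0.0025 s/uM

0.0025 s/uM


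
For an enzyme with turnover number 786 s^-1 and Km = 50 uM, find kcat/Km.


Catalytic efficiency = kcat / Km
= 786 / 50
= 15.72 uM^-1*s^-1

15.72 uM^-1*s^-1


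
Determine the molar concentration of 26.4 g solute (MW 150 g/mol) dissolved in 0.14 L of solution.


C = (mass / MW) / volume
C = (26.4 / 150) / 0.14
C = 1.2571 M

1.2571 M


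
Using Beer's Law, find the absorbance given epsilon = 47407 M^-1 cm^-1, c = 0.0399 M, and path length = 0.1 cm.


A = epsilon * c * l
A = 47407 * 0.0399 * 0.1
A = 189.1539

189.1539


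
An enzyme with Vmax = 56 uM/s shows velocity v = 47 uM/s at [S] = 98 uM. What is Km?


Km = [S] * (Vmax - v) / v
Km = 98 * (56 - 47) / 47
Km = 18.766 uM

18.766 uM


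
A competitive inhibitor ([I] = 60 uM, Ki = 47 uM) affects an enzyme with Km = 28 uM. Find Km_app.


Km_app = Km * (1 + [I]/Ki)
Km_app = 28 * (1 + 60/47)
Km_app = 63.7447 uM

63.7447 uM


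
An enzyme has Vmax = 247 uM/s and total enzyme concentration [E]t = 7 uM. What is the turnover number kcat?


kcat = Vmax / [E]t
kcat = 247 / 7
kcat = 35.2857 s^-1

35.2857 s^-1


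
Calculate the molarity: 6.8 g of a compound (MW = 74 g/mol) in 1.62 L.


C = (mass / MW) / volume
C = (6.8 / 74) / 1.62
C = 0.0567 M

0.0567 M


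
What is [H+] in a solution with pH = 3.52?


[H+] = 10^(-pH)
[H+] = 10^(-3.52)
[H+] = 3.020e-04 M

3.020e-04 M


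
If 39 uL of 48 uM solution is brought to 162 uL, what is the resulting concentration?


C2 = C1 * V1 / V2
C2 = 48 * 39 / 162
C2 = 11.5556 uM

11.5556 uM


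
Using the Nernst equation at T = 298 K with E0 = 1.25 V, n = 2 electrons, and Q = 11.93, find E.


E = E0 - (RT/nF) * ln(Q)
E = 1.25 - (8.314 * 298 / (2 * 96485)) * ln(11.93)
E = 1.2182 V

1.2182 V


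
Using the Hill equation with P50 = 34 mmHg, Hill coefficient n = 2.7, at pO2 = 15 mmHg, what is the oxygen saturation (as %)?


Y = pO2^n / (P50^n + pO2^n)
Y = 15^2.7 / (34^2.7 + 15^2.7)
Y = 9.89%

9.89%


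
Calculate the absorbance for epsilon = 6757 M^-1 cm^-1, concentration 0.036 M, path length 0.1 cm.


A = epsilon * c * l
A = 6757 * 0.036 * 0.1
A = 24.3252

24.3252


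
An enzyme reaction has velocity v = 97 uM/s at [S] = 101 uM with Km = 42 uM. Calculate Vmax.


Vmax = v * (Km + [S]) / [S]
Vmax = 97 * (42 + 101) / 101
Vmax = 137.3366 uM/s

137.3366 uM/s


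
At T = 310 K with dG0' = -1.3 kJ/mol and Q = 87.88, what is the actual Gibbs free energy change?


dG = dG0' + RT * ln(Q) / 1000
dG = -1.3 + 8.314 * 310 * ln(87.88) / 1000
dG = 10.2361 kJ/mol

10.2361 kJ/mol


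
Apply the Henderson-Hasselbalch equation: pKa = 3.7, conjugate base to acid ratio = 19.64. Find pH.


pH = pKa + log10([A-]/[HA])
pH = 3.7 + log10(19.64)
pH = 4.9931

4.9931


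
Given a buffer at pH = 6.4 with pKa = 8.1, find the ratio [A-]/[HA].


[A-]/[HA] = 10^(pH - pKa)
= 10^(6.4 - 8.1)
= 0.02

0.02


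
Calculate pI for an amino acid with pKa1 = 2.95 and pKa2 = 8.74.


pI = (pKa1 + pKa2) / 2
pI = (2.95 + 8.74) / 2
pI = 5.845

5.845


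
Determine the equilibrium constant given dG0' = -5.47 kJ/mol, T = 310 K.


Keq = exp(-dG0 * 1000 / (R * T))
Keq = exp(-(-5.47) * 1000 / (8.314 * 310))
Keq = 8.3507

8.3507


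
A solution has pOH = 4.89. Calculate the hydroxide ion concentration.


[OH-] = 10^(-pOH)
[OH-] = 10^(-4.89)
[OH-] = 1.288e-05 M

1.288e-05 M


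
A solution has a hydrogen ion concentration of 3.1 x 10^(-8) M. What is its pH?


pH = -log10([H+])
pH = -log10(3.1 x 10^(-8))
pH = 7.5086

7.5086


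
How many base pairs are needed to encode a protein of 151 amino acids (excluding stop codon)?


Each amino acid = 1 codon = 3 bp
bp = 151 * 3 = 453 bp

453 bp


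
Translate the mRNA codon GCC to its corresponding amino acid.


Standard genetic code lookup.
Codon GCC -> Ala

Ala


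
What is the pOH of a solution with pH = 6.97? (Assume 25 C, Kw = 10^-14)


pOH = 14 - pH
pOH = 14 - 6.97
pOH = 7.03

7.03


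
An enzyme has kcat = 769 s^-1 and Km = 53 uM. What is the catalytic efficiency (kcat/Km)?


Catalytic efficiency = kcat / Km
= 769 / 53
= 14.5094 uM^-1*s^-1

14.5094 uM^-1*s^-1


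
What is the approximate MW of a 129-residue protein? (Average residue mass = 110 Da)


MW = n_residues * 110 Da
MW = 129 * 110
MW = 14190 Da

14190 Da


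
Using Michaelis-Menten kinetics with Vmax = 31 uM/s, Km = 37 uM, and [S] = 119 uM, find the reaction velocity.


v = Vmax * [S] / (Km + [S])
v = 31 * 119 / (37 + 119)
v = 23.6474 uM/s

23.6474 uM/s


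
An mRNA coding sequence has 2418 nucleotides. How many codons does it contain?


codons = nucleotides / 3
codons = 2418 / 3 = 806

806


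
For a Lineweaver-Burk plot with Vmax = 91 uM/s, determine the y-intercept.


y-intercept = 1/Vmax
= 1/91
= 0.011 s/uM

0.011 s/uM


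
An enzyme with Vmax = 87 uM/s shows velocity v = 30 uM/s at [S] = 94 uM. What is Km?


Km = [S] * (Vmax - v) / v
Km = 94 * (87 - 30) / 30
Km = 178.6 uM

178.6 uM


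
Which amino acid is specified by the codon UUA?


Standard genetic code lookup.
Codon UUA -> Leu

Leu


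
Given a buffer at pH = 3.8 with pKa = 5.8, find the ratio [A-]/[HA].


[A-]/[HA] = 10^(pH - pKa)
= 10^(3.8 - 5.8)
= 0.01

0.01


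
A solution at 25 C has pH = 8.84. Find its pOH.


pOH = 14 - pH
pOH = 14 - 8.84
pOH = 5.16

5.16


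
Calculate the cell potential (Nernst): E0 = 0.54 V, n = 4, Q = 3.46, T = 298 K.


E = E0 - (RT/nF) * ln(Q)
E = 0.54 - (8.314 * 298 / (4 * 96485)) * ln(3.46)
E = 0.532 V

0.532 V


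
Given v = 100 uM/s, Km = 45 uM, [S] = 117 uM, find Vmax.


Vmax = v * (Km + [S]) / [S]
Vmax = 100 * (45 + 117) / 117
Vmax = 138.4615 uM/s

138.4615 uM/s


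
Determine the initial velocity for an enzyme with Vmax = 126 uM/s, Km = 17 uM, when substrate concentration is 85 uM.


v = Vmax * [S] / (Km + [S])
v = 126 * 85 / (17 + 85)
v = 105.0 uM/s

105.0 uM/s


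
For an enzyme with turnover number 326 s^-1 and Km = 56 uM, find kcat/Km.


Catalytic efficiency = kcat / Km
= 326 / 56
= 5.8214 uM^-1*s^-1

5.8214 uM^-1*s^-1


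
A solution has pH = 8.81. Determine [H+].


[H+] = 10^(-pH)
[H+] = 10^(-8.81)
[H+] = 1.549e-09 M

1.549e-09 M


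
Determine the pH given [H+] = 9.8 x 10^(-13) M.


pH = -log10([H+])
pH = -log10(9.8 x 10^(-13))
pH = 12.0088

12.0088


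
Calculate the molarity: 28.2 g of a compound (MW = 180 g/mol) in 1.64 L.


C = (mass / MW) / volume
C = (28.2 / 180) / 1.64
C = 0.0955 M

0.0955 M


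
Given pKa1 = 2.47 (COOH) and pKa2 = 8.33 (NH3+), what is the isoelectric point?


pI = (pKa1 + pKa2) / 2
pI = (2.47 + 8.33) / 2
pI = 5.4

5.4


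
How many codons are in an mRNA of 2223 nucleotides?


codons = nucleotides / 3
codons = 2223 / 3 = 741

741


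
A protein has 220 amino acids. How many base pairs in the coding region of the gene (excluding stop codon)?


Each amino acid = 1 codon = 3 bp
bp = 220 * 3 = 660 bp

660 bp


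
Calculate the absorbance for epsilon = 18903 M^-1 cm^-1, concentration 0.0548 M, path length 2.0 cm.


A = epsilon * c * l
A = 18903 * 0.0548 * 2.0
A = 2071.7688

2071.7688


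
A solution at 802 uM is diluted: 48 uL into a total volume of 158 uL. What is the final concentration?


C2 = C1 * V1 / V2
C2 = 802 * 48 / 158
C2 = 243.6456 uM

243.6456 uM


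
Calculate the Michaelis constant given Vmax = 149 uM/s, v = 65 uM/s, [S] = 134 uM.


Km = [S] * (Vmax - v) / v
Km = 134 * (149 - 65) / 65
Km = 173.1692 uM

173.1692 uM


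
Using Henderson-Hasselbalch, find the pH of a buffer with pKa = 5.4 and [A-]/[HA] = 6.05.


pH = pKa + log10([A-]/[HA])
pH = 5.4 + log10(6.05)
pH = 6.1818

6.1818


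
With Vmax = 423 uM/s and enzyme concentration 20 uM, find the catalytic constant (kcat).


kcat = Vmax / [E]t
kcat = 423 / 20
kcat = 21.15 s^-1

21.15 s^-1


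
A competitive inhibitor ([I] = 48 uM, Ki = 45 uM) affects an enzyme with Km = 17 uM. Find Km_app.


Km_app = Km * (1 + [I]/Ki)
Km_app = 17 * (1 + 48/45)
Km_app = 35.1333 uM

35.1333 uM


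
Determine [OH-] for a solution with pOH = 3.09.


[OH-] = 10^(-pOH)
[OH-] = 10^(-3.09)
[OH-] = 8.128e-04 M

8.128e-04 M


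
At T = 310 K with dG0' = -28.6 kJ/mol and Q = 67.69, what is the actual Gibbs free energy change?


dG = dG0' + RT * ln(Q) / 1000
dG = -28.6 + 8.314 * 310 * ln(67.69) / 1000
dG = -17.7367 kJ/mol

-17.7367 kJ/mol


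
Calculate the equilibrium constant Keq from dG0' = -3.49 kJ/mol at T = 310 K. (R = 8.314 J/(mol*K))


Keq = exp(-dG0 * 1000 / (R * T))
Keq = exp(-(-3.49) * 1000 / (8.314 * 310))
Keq = 3.8733

3.8733


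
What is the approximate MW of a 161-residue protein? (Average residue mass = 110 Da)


MW = n_residues * 110 Da
MW = 161 * 110
MW = 17710 Da

17710 Da


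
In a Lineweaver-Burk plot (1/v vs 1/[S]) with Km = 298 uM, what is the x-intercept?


x-intercept = -1/Km
= -1/298
= -0.0034 1/uM

-0.0034 1/uM


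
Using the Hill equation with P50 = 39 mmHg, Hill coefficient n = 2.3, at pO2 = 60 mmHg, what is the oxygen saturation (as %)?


Y = pO2^n / (P50^n + pO2^n)
Y = 60^2.3 / (39^2.3 + 60^2.3)
Y = 72.92%

72.92%


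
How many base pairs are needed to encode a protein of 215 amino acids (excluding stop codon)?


Each amino acid = 1 codon = 3 bp
bp = 215 * 3 = 645 bp

645 bp


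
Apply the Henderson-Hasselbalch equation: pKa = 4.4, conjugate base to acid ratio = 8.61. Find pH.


pH = pKa + log10([A-]/[HA])
pH = 4.4 + log10(8.61)
pH = 5.335

5.335


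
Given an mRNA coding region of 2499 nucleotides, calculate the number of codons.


codons = nucleotides / 3
codons = 2499 / 3 = 833

833


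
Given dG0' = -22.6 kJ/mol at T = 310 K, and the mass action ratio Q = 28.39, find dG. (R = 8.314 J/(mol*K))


dG = dG0' + RT * ln(Q) / 1000
dG = -22.6 + 8.314 * 310 * ln(28.39) / 1000
dG = -13.9761 kJ/mol

-13.9761 kJ/mol


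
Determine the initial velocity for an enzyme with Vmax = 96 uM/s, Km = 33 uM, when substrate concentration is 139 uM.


v = Vmax * [S] / (Km + [S])
v = 96 * 139 / (33 + 139)
v = 77.5814 uM/s

77.5814 uM/s


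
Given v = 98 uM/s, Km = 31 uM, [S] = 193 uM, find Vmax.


Vmax = v * (Km + [S]) / [S]
Vmax = 98 * (31 + 193) / 193
Vmax = 113.7409 uM/s

113.7409 uM/s


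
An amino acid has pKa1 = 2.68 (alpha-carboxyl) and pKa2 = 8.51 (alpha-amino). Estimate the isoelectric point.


pI = (pKa1 + pKa2) / 2
pI = (2.68 + 8.51) / 2
pI = 5.595

5.595


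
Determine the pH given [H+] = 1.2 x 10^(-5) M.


pH = -log10([H+])
pH = -log10(1.2 x 10^(-5))
pH = 4.9208

4.9208


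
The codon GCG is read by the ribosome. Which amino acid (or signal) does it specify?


Standard genetic code lookup.
Codon GCG -> Ala

Ala


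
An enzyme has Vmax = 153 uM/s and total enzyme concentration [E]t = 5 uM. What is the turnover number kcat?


kcat = Vmax / [E]t
kcat = 153 / 5
kcat = 30.6 s^-1

30.6 s^-1


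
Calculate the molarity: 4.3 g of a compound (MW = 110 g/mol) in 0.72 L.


C = (mass / MW) / volume
C = (4.3 / 110) / 0.72
C = 0.0543 M

0.0543 M


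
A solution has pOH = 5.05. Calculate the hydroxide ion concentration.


[OH-] = 10^(-pOH)
[OH-] = 10^(-5.05)
[OH-] = 8.913e-06 M

8.913e-06 M


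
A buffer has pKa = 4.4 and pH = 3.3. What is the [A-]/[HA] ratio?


[A-]/[HA] = 10^(pH - pKa)
= 10^(3.3 - 4.4)
= 0.0794

0.0794


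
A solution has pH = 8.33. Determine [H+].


[H+] = 10^(-pH)
[H+] = 10^(-8.33)
[H+] = 4.677e-09 M

4.677e-09 M


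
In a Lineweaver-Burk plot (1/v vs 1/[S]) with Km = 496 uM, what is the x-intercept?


x-intercept = -1/Km
= -1/496
= -0.002 1/uM

-0.002 1/uM


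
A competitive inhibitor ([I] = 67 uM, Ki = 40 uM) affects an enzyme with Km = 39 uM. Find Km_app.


Km_app = Km * (1 + [I]/Ki)
Km_app = 39 * (1 + 67/40)
Km_app = 104.325 uM

104.325 uM


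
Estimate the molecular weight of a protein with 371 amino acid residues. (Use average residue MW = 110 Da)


MW = n_residues * 110 Da
MW = 371 * 110
MW = 40810 Da

40810 Da


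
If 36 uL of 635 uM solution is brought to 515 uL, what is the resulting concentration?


C2 = C1 * V1 / V2
C2 = 635 * 36 / 515
C2 = 44.3883 uM

44.3883 uM


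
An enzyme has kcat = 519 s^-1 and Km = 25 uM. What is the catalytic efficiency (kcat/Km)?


Catalytic efficiency = kcat / Km
= 519 / 25
= 20.76 uM^-1*s^-1

20.76 uM^-1*s^-1


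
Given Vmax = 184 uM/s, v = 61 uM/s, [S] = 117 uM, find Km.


Km = [S] * (Vmax - v) / v
Km = 117 * (184 - 61) / 61
Km = 235.918 uM

235.918 uM


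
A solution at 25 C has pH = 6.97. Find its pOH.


pOH = 14 - pH
pOH = 14 - 6.97
pOH = 7.03

7.03


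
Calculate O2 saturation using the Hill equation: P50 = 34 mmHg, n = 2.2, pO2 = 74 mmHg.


Y = pO2^n / (P50^n + pO2^n)
Y = 74^2.2 / (34^2.2 + 74^2.2)
Y = 84.7%

84.7%


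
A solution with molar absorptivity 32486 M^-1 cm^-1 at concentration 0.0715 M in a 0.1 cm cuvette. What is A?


A = epsilon * c * l
A = 32486 * 0.0715 * 0.1
A = 232.2749

232.2749


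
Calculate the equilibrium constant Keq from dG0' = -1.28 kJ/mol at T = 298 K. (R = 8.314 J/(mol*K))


Keq = exp(-dG0 * 1000 / (R * T))
Keq = exp(-(-1.28) * 1000 / (8.314 * 298))
Keq = 1.6764

1.6764


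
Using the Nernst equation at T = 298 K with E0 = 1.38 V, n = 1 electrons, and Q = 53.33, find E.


E = E0 - (RT/nF) * ln(Q)
E = 1.38 - (8.314 * 298 / (1 * 96485)) * ln(53.33)
E = 1.2779 V

1.2779 V


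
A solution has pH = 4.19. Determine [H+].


[H+] = 10^(-pH)
[H+] = 10^(-4.19)
[H+] = 6.457e-05 M

6.457e-05 M


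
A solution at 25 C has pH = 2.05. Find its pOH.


pOH = 14 - pH
pOH = 14 - 2.05
pOH = 11.95

11.95


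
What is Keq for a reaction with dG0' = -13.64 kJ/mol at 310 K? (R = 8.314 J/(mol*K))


Keq = exp(-dG0 * 1000 / (R * T))
Keq = exp(-(-13.64) * 1000 / (8.314 * 310))
Keq = 198.7958

198.7958


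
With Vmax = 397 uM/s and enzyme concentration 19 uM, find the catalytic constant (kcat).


kcat = Vmax / [E]t
kcat = 397 / 19
kcat = 20.8947 s^-1

20.8947 s^-1


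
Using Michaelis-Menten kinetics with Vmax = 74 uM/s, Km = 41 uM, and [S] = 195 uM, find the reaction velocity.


v = Vmax * [S] / (Km + [S])
v = 74 * 195 / (41 + 195)
v = 61.1441 uM/s

61.1441 uM/s


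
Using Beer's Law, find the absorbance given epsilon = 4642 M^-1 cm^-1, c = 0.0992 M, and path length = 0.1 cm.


A = epsilon * c * l
A = 4642 * 0.0992 * 0.1
A = 46.0486

46.0486


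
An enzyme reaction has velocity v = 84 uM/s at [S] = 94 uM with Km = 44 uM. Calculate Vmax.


Vmax = v * (Km + [S]) / [S]
Vmax = 84 * (44 + 94) / 94
Vmax = 123.3191 uM/s

123.3191 uM/s


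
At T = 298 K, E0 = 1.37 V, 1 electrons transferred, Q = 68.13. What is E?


E = E0 - (RT/nF) * ln(Q)
E = 1.37 - (8.314 * 298 / (1 * 96485)) * ln(68.13)
E = 1.2616 V

1.2616 V


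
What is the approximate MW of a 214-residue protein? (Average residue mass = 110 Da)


MW = n_residues * 110 Da
MW = 214 * 110
MW = 23540 Da

23540 Da


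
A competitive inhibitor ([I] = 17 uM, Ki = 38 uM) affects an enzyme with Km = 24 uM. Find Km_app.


Km_app = Km * (1 + [I]/Ki)
Km_app = 24 * (1 + 17/38)
Km_app = 34.7368 uM

34.7368 uM


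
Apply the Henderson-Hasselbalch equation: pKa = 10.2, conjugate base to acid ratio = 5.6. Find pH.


pH = pKa + log10([A-]/[HA])
pH = 10.2 + log10(5.6)
pH = 10.9482

10.9482


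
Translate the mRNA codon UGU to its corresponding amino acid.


Standard genetic code lookup.
Codon UGU -> Cys

Cys


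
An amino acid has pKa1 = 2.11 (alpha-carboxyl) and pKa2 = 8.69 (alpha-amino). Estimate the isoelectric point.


pI = (pKa1 + pKa2) / 2
pI = (2.11 + 8.69) / 2
pI = 5.4

5.4
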